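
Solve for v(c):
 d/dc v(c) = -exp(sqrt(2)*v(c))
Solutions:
 v(c) = sqrt(2)*(2*log(1/(C1 + c)) - log(2))/4


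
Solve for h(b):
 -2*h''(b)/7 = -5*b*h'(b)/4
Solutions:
 h(b) = C1 + C2*erfi(sqrt(35)*b/4)


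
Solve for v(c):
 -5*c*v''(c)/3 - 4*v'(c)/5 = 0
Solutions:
 v(c) = C1 + C2*c^(13/25)


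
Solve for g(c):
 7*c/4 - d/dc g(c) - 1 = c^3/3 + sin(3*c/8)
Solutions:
 g(c) = C1 - c^4/12 + 7*c^2/8 - c + 8*cos(3*c/8)/3


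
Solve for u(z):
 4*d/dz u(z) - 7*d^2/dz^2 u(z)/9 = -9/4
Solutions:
 u(z) = C1 + C2*exp(36*z/7) - 9*z/16


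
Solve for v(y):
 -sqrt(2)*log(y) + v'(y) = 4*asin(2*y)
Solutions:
 v(y) = C1 + sqrt(2)*y*(log(y) - 1) + 4*y*asin(2*y) + 2*sqrt(1 - 4*y^2)


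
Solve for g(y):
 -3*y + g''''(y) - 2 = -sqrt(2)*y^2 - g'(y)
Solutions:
 g(y) = C1 + C4*exp(-y) - sqrt(2)*y^3/3 + 3*y^2/2 + 2*y + (C2*sin(sqrt(3)*y/2) + C3*cos(sqrt(3)*y/2))*exp(y/2)


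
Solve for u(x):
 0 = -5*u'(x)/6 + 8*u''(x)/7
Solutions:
 u(x) = C1 + C2*exp(35*x/48)


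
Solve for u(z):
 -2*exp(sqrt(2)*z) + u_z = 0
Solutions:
 u(z) = C1 + sqrt(2)*exp(sqrt(2)*z)


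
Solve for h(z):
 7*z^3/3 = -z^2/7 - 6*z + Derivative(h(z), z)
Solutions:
 h(z) = C1 + 7*z^4/12 + z^3/21 + 3*z^2


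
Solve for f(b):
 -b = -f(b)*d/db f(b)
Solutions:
 f(b) = -sqrt(C1 + b^2)
 f(b) = sqrt(C1 + b^2)


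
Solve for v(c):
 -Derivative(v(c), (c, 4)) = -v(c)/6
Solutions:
 v(c) = C1*exp(-6^(3/4)*c/6) + C2*exp(6^(3/4)*c/6) + C3*sin(6^(3/4)*c/6) + C4*cos(6^(3/4)*c/6)


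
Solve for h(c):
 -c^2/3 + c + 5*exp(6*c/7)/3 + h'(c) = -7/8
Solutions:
 h(c) = C1 + c^3/9 - c^2/2 - 7*c/8 - 35*exp(6*c/7)/18


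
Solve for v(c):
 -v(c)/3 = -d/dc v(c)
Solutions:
 v(c) = C1*exp(c/3)


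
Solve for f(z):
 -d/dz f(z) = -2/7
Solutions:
 f(z) = C1 + 2*z/7


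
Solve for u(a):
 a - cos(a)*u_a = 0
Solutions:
 u(a) = C1 + Integral(a/cos(a), a)


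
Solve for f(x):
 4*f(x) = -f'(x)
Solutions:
 f(x) = C1*exp(-4*x)


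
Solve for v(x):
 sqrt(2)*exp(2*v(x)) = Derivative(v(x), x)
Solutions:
 v(x) = log(-sqrt(-1/(C1 + sqrt(2)*x))) - log(2)/2
 v(x) = log(-1/(C1 + sqrt(2)*x))/2 - log(2)/2


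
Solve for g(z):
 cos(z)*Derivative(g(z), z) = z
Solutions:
 g(z) = C1 + Integral(z/cos(z), z)


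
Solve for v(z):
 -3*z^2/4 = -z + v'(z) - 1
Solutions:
 v(z) = C1 - z^3/4 + z^2/2 + z


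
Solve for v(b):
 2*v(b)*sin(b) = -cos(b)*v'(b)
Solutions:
 v(b) = C1*cos(b)^2


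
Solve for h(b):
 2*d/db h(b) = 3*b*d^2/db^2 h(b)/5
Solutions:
 h(b) = C1 + C2*b^(13/3)


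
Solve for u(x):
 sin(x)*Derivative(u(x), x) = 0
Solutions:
 u(x) = C1


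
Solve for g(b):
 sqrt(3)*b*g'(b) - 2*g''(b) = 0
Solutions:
 g(b) = C1 + C2*erfi(3^(1/4)*b/2)


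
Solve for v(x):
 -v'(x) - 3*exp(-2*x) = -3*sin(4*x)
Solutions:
 v(x) = C1 - 3*cos(4*x)/4 + 3*exp(-2*x)/2


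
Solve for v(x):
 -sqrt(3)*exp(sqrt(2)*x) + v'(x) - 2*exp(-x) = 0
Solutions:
 v(x) = C1 + sqrt(6)*exp(sqrt(2)*x)/2 - 2*exp(-x)


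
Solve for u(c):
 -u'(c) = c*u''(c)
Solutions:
 u(c) = C1 + C2*log(c)


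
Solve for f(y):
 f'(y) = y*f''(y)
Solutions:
 f(y) = C1 + C2*y^2


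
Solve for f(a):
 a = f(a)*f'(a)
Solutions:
 f(a) = -sqrt(C1 + a^2)
 f(a) = sqrt(C1 + a^2)


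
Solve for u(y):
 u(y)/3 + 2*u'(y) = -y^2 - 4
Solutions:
 u(y) = C1*exp(-y/6) - 3*y^2 + 36*y - 228


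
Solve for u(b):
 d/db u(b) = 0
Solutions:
 u(b) = C1


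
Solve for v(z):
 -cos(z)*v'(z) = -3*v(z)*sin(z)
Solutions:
 v(z) = C1/cos(z)^3


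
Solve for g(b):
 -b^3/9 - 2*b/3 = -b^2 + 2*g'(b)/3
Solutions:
 g(b) = C1 - b^4/24 + b^3/2 - b^2/2


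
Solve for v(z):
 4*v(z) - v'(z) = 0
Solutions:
 v(z) = C1*exp(4*z)


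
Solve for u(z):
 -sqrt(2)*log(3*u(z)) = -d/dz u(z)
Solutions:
 -sqrt(2)*Integral(1/(log(_y) + log(3)), (_y, u(z)))/2 = C1 - z


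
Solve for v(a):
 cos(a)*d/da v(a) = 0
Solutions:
 v(a) = C1


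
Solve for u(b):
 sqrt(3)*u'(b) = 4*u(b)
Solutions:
 u(b) = C1*exp(4*sqrt(3)*b/3)


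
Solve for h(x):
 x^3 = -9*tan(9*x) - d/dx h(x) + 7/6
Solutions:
 h(x) = C1 - x^4/4 + 7*x/6 + log(cos(9*x))


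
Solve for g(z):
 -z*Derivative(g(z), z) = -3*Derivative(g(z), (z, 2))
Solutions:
 g(z) = C1 + C2*erfi(sqrt(6)*z/6)


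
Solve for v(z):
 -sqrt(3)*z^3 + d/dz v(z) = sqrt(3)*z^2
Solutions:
 v(z) = C1 + sqrt(3)*z^4/4 + sqrt(3)*z^3/3


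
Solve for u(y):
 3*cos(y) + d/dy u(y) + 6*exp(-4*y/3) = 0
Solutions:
 u(y) = C1 - 3*sin(y) + 9*exp(-4*y/3)/2


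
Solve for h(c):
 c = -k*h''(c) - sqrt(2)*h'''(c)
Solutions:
 h(c) = C1 + C2*c + C3*exp(-sqrt(2)*c*k/2) - c^3/(6*k) + sqrt(2)*c^2/(2*k^2)


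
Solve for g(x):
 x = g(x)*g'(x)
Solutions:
 g(x) = -sqrt(C1 + x^2)
 g(x) = sqrt(C1 + x^2)


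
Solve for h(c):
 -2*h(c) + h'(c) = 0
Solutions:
 h(c) = C1*exp(2*c)


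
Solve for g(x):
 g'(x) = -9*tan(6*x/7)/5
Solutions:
 g(x) = C1 + 21*log(cos(6*x/7))/10


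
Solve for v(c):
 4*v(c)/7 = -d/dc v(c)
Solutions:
 v(c) = C1*exp(-4*c/7)


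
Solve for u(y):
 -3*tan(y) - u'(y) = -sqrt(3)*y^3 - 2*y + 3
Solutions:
 u(y) = C1 + sqrt(3)*y^4/4 + y^2 - 3*y + 3*log(cos(y))


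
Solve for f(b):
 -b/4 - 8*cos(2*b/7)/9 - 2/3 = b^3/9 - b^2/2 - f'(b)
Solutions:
 f(b) = C1 + b^4/36 - b^3/6 + b^2/8 + 2*b/3 + 28*sin(2*b/7)/9


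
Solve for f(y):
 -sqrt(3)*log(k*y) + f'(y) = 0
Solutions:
 f(y) = C1 + sqrt(3)*y*log(k*y) - sqrt(3)*y


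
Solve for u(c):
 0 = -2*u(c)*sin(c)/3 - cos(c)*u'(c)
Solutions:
 u(c) = C1*cos(c)^(2/3)


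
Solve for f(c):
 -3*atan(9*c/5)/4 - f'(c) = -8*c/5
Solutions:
 f(c) = C1 + 4*c^2/5 - 3*c*atan(9*c/5)/4 + 5*log(81*c^2 + 25)/24


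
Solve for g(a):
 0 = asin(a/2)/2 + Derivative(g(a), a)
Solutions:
 g(a) = C1 - a*asin(a/2)/2 - sqrt(4 - a^2)/2


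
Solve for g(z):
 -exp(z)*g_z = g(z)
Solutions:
 g(z) = C1*exp(exp(-z))


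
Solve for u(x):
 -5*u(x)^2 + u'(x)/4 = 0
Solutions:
 u(x) = -1/(C1 + 20*x)


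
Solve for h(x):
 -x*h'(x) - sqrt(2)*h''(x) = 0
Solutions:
 h(x) = C1 + C2*erf(2^(1/4)*x/2)


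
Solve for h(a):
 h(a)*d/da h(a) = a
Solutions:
 h(a) = -sqrt(C1 + a^2)
 h(a) = sqrt(C1 + a^2)


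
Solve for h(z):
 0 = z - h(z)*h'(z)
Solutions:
 h(z) = -sqrt(C1 + z^2)
 h(z) = sqrt(C1 + z^2)


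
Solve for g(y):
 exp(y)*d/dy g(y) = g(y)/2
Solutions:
 g(y) = C1*exp(-exp(-y)/2)


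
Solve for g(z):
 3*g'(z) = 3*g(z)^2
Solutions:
 g(z) = -1/(C1 + z)


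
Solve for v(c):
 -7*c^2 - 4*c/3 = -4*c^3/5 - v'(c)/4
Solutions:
 v(c) = C1 - 4*c^4/5 + 28*c^3/3 + 8*c^2/3


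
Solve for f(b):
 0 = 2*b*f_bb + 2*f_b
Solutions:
 f(b) = C1 + C2*log(b)


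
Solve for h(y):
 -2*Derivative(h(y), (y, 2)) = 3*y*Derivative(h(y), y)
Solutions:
 h(y) = C1 + C2*erf(sqrt(3)*y/2)


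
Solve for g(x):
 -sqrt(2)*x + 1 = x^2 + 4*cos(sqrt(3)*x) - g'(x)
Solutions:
 g(x) = C1 + x^3/3 + sqrt(2)*x^2/2 - x + 4*sqrt(3)*sin(sqrt(3)*x)/3


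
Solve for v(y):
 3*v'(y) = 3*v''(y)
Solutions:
 v(y) = C1 + C2*exp(y)


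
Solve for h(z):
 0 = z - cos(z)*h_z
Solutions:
 h(z) = C1 + Integral(z/cos(z), z)


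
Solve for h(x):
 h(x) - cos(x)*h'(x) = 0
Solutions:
 h(x) = C1*sqrt(sin(x) + 1)/sqrt(sin(x) - 1)


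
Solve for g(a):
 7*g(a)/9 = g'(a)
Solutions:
 g(a) = C1*exp(7*a/9)


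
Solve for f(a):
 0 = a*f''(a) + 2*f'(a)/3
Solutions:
 f(a) = C1 + C2*a^(1/3)


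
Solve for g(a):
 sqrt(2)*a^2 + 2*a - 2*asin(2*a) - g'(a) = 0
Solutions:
 g(a) = C1 + sqrt(2)*a^3/3 + a^2 - 2*a*asin(2*a) - sqrt(1 - 4*a^2)


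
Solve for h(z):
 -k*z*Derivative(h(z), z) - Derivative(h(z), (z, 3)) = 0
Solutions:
 h(z) = C1 + Integral(C2*airyai(z*(-k)^(1/3)) + C3*airybi(z*(-k)^(1/3)), z)


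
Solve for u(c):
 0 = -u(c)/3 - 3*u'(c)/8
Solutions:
 u(c) = C1*exp(-8*c/9)


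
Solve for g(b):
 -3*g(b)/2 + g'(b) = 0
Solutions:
 g(b) = C1*exp(3*b/2)


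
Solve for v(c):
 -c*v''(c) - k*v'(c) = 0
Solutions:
 v(c) = C1 + c^(1 - re(k))*(C2*sin(log(c)*Abs(im(k))) + C3*cos(log(c)*im(k)))


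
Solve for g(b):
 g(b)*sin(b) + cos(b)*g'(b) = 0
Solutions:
 g(b) = C1*cos(b)


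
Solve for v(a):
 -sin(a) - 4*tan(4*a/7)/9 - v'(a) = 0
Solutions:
 v(a) = C1 + 7*log(cos(4*a/7))/9 + cos(a)


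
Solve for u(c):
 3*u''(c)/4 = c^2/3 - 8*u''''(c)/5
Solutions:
 u(c) = C1 + C2*c + C3*sin(sqrt(30)*c/8) + C4*cos(sqrt(30)*c/8) + c^4/27 - 128*c^2/135


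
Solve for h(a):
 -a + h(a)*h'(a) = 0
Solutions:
 h(a) = -sqrt(C1 + a^2)
 h(a) = sqrt(C1 + a^2)


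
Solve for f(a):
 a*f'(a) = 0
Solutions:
 f(a) = C1


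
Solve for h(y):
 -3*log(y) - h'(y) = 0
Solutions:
 h(y) = C1 - 3*y*log(y) + 3*y


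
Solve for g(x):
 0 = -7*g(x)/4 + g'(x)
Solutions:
 g(x) = C1*exp(7*x/4)


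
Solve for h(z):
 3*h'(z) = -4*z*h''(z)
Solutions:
 h(z) = C1 + C2*z^(1/4)


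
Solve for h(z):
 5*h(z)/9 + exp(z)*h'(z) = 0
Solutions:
 h(z) = C1*exp(5*exp(-z)/9)


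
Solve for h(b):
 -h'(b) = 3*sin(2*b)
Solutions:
 h(b) = C1 + 3*cos(2*b)/2


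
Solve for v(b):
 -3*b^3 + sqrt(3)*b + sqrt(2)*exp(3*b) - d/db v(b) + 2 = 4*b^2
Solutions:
 v(b) = C1 - 3*b^4/4 - 4*b^3/3 + sqrt(3)*b^2/2 + 2*b + sqrt(2)*exp(3*b)/3


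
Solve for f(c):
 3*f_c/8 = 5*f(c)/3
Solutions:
 f(c) = C1*exp(40*c/9)


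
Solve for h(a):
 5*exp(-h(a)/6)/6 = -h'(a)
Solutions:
 h(a) = 6*log(C1 - 5*a/36)


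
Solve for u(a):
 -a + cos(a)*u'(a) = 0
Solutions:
 u(a) = C1 + Integral(a/cos(a), a)


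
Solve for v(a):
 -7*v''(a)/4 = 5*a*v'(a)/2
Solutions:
 v(a) = C1 + C2*erf(sqrt(35)*a/7)


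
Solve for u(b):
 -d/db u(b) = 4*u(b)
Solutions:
 u(b) = C1*exp(-4*b)


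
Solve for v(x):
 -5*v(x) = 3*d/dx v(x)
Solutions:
 v(x) = C1*exp(-5*x/3)


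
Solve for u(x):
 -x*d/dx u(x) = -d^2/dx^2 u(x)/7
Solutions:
 u(x) = C1 + C2*erfi(sqrt(14)*x/2)


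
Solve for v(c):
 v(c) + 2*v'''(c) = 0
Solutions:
 v(c) = C3*exp(-2^(2/3)*c/2) + (C1*sin(2^(2/3)*sqrt(3)*c/4) + C2*cos(2^(2/3)*sqrt(3)*c/4))*exp(2^(2/3)*c/4)


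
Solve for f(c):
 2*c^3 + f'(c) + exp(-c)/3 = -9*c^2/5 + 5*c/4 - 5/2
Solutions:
 f(c) = C1 - c^4/2 - 3*c^3/5 + 5*c^2/8 - 5*c/2 + exp(-c)/3


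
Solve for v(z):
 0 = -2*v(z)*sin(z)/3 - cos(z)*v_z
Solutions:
 v(z) = C1*cos(z)^(2/3)


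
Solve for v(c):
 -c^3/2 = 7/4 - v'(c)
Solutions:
 v(c) = C1 + c^4/8 + 7*c/4


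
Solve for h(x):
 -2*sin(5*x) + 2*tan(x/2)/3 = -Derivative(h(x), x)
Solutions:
 h(x) = C1 + 4*log(cos(x/2))/3 - 2*cos(5*x)/5


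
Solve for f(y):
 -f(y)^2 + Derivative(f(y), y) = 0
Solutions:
 f(y) = -1/(C1 + y)


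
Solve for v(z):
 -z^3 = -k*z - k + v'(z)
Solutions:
 v(z) = C1 + k*z^2/2 + k*z - z^4/4


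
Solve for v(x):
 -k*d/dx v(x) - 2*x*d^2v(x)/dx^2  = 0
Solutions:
 v(x) = C1 + x^(1 - re(k)/2)*(C2*sin(log(x)*Abs(im(k))/2) + C3*cos(log(x)*im(k)/2))


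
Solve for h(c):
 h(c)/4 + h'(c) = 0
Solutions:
 h(c) = C1*exp(-c/4)


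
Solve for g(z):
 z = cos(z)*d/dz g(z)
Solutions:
 g(z) = C1 + Integral(z/cos(z), z)


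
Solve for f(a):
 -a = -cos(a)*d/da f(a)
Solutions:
 f(a) = C1 + Integral(a/cos(a), a)


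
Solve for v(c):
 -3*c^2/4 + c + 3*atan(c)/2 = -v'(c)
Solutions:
 v(c) = C1 + c^3/4 - c^2/2 - 3*c*atan(c)/2 + 3*log(c^2 + 1)/4


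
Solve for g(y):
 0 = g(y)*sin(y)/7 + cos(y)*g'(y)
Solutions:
 g(y) = C1*cos(y)^(1/7)


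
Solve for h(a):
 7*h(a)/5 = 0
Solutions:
 h(a) = 0


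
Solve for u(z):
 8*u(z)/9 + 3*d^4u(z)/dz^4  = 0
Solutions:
 u(z) = (C1*sin(6^(1/4)*z/3) + C2*cos(6^(1/4)*z/3))*exp(-6^(1/4)*z/3) + (C3*sin(6^(1/4)*z/3) + C4*cos(6^(1/4)*z/3))*exp(6^(1/4)*z/3)


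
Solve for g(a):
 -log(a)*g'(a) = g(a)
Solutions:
 g(a) = C1*exp(-li(a))


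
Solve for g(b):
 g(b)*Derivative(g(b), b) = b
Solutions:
 g(b) = -sqrt(C1 + b^2)
 g(b) = sqrt(C1 + b^2)


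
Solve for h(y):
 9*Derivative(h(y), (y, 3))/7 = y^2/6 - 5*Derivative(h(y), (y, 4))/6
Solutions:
 h(y) = C1 + C2*y + C3*y^2 + C4*exp(-54*y/35) + 7*y^5/3240 - 245*y^4/34992 + 8575*y^3/472392


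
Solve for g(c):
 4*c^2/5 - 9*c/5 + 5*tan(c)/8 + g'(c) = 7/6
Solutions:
 g(c) = C1 - 4*c^3/15 + 9*c^2/10 + 7*c/6 + 5*log(cos(c))/8


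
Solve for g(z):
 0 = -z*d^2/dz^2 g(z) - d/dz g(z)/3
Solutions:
 g(z) = C1 + C2*z^(2/3)


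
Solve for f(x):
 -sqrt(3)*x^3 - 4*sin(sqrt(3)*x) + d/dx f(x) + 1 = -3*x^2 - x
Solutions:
 f(x) = C1 + sqrt(3)*x^4/4 - x^3 - x^2/2 - x - 4*sqrt(3)*cos(sqrt(3)*x)/3


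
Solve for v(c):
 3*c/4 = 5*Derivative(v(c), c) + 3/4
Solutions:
 v(c) = C1 + 3*c^2/40 - 3*c/20


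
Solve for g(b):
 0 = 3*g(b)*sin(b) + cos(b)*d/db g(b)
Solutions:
 g(b) = C1*cos(b)^3


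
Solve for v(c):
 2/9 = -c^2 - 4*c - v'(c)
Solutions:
 v(c) = C1 - c^3/3 - 2*c^2 - 2*c/9


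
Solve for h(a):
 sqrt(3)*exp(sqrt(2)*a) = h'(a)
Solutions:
 h(a) = C1 + sqrt(6)*exp(sqrt(2)*a)/2


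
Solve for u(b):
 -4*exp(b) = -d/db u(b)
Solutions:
 u(b) = C1 + 4*exp(b)


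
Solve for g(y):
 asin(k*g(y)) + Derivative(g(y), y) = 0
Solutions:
 Integral(1/asin(_y*k), (_y, g(y))) = C1 - y


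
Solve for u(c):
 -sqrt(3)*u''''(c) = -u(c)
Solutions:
 u(c) = C1*exp(-3^(7/8)*c/3) + C2*exp(3^(7/8)*c/3) + C3*sin(3^(7/8)*c/3) + C4*cos(3^(7/8)*c/3)


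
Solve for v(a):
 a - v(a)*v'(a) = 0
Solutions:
 v(a) = -sqrt(C1 + a^2)
 v(a) = sqrt(C1 + a^2)


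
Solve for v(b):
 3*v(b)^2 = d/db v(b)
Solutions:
 v(b) = -1/(C1 + 3*b)


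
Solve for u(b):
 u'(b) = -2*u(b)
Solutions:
 u(b) = C1*exp(-2*b)


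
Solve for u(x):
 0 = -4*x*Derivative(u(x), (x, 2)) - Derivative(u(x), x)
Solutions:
 u(x) = C1 + C2*x^(3/4)


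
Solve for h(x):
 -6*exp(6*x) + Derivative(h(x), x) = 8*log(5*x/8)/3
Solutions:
 h(x) = C1 + 8*x*log(x)/3 + x*(-8*log(2) - 8/3 + 8*log(5)/3) + exp(6*x)


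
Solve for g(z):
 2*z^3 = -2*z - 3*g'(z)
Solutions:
 g(z) = C1 - z^4/6 - z^2/3


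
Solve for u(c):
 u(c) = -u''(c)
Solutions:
 u(c) = C1*sin(c) + C2*cos(c)


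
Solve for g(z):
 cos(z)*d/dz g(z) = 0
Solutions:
 g(z) = C1


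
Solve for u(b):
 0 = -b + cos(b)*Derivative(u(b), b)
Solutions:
 u(b) = C1 + Integral(b/cos(b), b)


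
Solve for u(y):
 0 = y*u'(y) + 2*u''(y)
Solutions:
 u(y) = C1 + C2*erf(y/2)


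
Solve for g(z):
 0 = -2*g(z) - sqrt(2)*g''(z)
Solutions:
 g(z) = C1*sin(2^(1/4)*z) + C2*cos(2^(1/4)*z)


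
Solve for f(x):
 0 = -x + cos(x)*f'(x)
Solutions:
 f(x) = C1 + Integral(x/cos(x), x)


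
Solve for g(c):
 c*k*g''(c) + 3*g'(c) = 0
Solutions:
 g(c) = C1 + c^(((re(k) - 3)*re(k) + im(k)^2)/(re(k)^2 + im(k)^2))*(C2*sin(3*log(c)*Abs(im(k))/(re(k)^2 + im(k)^2)) + C3*cos(3*log(c)*im(k)/(re(k)^2 + im(k)^2)))


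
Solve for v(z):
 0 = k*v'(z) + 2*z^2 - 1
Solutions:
 v(z) = C1 - 2*z^3/(3*k) + z/k


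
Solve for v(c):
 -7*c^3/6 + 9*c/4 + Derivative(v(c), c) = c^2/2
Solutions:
 v(c) = C1 + 7*c^4/24 + c^3/6 - 9*c^2/8


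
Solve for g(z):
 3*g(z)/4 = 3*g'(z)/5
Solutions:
 g(z) = C1*exp(5*z/4)


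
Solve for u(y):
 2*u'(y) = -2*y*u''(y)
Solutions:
 u(y) = C1 + C2*log(y)


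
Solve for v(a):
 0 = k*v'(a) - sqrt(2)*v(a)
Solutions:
 v(a) = C1*exp(sqrt(2)*a/k)


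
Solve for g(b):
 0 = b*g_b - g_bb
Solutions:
 g(b) = C1 + C2*erfi(sqrt(2)*b/2)


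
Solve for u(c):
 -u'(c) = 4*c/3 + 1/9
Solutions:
 u(c) = C1 - 2*c^2/3 - c/9


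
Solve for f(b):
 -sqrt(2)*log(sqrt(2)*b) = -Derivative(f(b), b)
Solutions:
 f(b) = C1 + sqrt(2)*b*log(b) - sqrt(2)*b + sqrt(2)*b*log(2)/2


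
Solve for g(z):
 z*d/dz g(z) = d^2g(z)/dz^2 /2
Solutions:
 g(z) = C1 + C2*erfi(z)


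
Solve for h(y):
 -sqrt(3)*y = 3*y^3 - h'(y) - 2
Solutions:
 h(y) = C1 + 3*y^4/4 + sqrt(3)*y^2/2 - 2*y


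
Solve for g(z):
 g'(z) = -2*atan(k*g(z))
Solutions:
 Integral(1/atan(_y*k), (_y, g(z))) = C1 - 2*z


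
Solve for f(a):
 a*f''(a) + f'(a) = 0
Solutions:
 f(a) = C1 + C2*log(a)


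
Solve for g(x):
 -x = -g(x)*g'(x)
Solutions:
 g(x) = -sqrt(C1 + x^2)
 g(x) = sqrt(C1 + x^2)


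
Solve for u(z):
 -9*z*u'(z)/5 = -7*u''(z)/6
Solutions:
 u(z) = C1 + C2*erfi(3*sqrt(105)*z/35)


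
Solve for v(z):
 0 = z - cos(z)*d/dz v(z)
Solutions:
 v(z) = C1 + Integral(z/cos(z), z)


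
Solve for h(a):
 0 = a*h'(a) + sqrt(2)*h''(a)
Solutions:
 h(a) = C1 + C2*erf(2^(1/4)*a/2)


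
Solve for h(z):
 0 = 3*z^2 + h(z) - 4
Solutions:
 h(z) = 4 - 3*z^2


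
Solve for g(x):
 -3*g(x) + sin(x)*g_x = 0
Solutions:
 g(x) = C1*(cos(x) - 1)^(3/2)/(cos(x) + 1)^(3/2)


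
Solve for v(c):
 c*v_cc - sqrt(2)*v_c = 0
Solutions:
 v(c) = C1 + C2*c^(1 + sqrt(2))


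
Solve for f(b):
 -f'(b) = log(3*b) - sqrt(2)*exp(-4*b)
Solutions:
 f(b) = C1 - b*log(b) + b*(1 - log(3)) - sqrt(2)*exp(-4*b)/4


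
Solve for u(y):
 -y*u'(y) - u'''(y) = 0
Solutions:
 u(y) = C1 + Integral(C2*airyai(-y) + C3*airybi(-y), y)


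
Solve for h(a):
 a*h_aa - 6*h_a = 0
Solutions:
 h(a) = C1 + C2*a^7


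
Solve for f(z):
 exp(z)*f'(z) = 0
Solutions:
 f(z) = C1


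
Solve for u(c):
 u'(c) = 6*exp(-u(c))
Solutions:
 u(c) = log(C1 + 6*c)


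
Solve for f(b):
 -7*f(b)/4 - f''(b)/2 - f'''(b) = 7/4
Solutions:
 f(b) = C1*exp(b*(-2 + (3*sqrt(4011) + 190)^(-1/3) + (3*sqrt(4011) + 190)^(1/3))/12)*sin(sqrt(3)*b*(-(3*sqrt(4011) + 190)^(1/3) + (3*sqrt(4011) + 190)^(-1/3))/12) + C2*exp(b*(-2 + (3*sqrt(4011) + 190)^(-1/3) + (3*sqrt(4011) + 190)^(1/3))/12)*cos(sqrt(3)*b*(-(3*sqrt(4011) + 190)^(1/3) + (3*sqrt(4011) + 190)^(-1/3))/12) + C3*exp(-b*((3*sqrt(4011) + 190)^(-1/3) + 1 + (3*sqrt(4011) + 190)^(1/3))/6) - 1


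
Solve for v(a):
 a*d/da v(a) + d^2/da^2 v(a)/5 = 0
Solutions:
 v(a) = C1 + C2*erf(sqrt(10)*a/2)


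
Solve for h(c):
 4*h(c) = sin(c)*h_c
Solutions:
 h(c) = C1*(cos(c)^2 - 2*cos(c) + 1)/(cos(c)^2 + 2*cos(c) + 1)


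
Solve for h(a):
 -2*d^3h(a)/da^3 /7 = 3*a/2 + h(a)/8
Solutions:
 h(a) = C3*exp(-2^(2/3)*7^(1/3)*a/4) - 12*a + (C1*sin(2^(2/3)*sqrt(3)*7^(1/3)*a/8) + C2*cos(2^(2/3)*sqrt(3)*7^(1/3)*a/8))*exp(2^(2/3)*7^(1/3)*a/8)


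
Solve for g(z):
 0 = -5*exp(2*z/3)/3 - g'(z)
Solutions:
 g(z) = C1 - 5*exp(2*z/3)/2


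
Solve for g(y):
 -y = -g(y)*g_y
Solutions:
 g(y) = -sqrt(C1 + y^2)
 g(y) = sqrt(C1 + y^2)


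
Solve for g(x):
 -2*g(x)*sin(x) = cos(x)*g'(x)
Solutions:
 g(x) = C1*cos(x)^2


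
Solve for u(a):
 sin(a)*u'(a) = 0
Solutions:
 u(a) = C1


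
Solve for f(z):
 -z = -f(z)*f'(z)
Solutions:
 f(z) = -sqrt(C1 + z^2)
 f(z) = sqrt(C1 + z^2)


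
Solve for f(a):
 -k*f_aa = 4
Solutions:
 f(a) = C1 + C2*a - 2*a^2/k


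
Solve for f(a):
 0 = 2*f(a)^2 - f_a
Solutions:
 f(a) = -1/(C1 + 2*a)


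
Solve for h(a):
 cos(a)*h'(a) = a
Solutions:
 h(a) = C1 + Integral(a/cos(a), a)


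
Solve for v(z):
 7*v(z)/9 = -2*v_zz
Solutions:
 v(z) = C1*sin(sqrt(14)*z/6) + C2*cos(sqrt(14)*z/6)


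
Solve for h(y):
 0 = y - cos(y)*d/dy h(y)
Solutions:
 h(y) = C1 + Integral(y/cos(y), y)


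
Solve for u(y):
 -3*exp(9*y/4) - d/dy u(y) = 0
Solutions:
 u(y) = C1 - 4*exp(9*y/4)/3


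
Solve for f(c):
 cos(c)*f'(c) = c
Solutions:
 f(c) = C1 + Integral(c/cos(c), c)


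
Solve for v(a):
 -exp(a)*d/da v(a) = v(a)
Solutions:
 v(a) = C1*exp(exp(-a))


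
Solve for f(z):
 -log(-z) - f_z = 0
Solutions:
 f(z) = C1 - z*log(-z) + z


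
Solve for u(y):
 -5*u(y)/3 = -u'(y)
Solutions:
 u(y) = C1*exp(5*y/3)


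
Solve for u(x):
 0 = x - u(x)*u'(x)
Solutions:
 u(x) = -sqrt(C1 + x^2)
 u(x) = sqrt(C1 + x^2)


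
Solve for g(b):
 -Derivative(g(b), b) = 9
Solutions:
 g(b) = C1 - 9*b


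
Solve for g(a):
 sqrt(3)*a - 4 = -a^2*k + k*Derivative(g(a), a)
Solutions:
 g(a) = C1 + a^3/3 + sqrt(3)*a^2/(2*k) - 4*a/k


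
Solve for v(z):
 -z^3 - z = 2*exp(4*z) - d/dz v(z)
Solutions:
 v(z) = C1 + z^4/4 + z^2/2 + exp(4*z)/2


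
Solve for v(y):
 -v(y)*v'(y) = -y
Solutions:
 v(y) = -sqrt(C1 + y^2)
 v(y) = sqrt(C1 + y^2)


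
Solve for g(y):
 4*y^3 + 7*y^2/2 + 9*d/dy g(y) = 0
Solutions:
 g(y) = C1 - y^4/9 - 7*y^3/54


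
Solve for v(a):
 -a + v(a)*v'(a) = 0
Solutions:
 v(a) = -sqrt(C1 + a^2)
 v(a) = sqrt(C1 + a^2)


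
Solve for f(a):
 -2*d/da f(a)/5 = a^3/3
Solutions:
 f(a) = C1 - 5*a^4/24


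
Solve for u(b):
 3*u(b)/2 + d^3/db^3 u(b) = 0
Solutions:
 u(b) = C3*exp(-2^(2/3)*3^(1/3)*b/2) + (C1*sin(2^(2/3)*3^(5/6)*b/4) + C2*cos(2^(2/3)*3^(5/6)*b/4))*exp(2^(2/3)*3^(1/3)*b/4)


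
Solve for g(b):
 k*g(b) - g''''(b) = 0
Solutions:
 g(b) = C1*exp(-b*k^(1/4)) + C2*exp(b*k^(1/4)) + C3*exp(-I*b*k^(1/4)) + C4*exp(I*b*k^(1/4))


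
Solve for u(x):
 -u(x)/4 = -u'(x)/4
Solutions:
 u(x) = C1*exp(x)


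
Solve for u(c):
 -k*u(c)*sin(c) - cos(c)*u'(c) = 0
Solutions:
 u(c) = C1*exp(k*log(cos(c)))


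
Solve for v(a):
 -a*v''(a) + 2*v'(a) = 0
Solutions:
 v(a) = C1 + C2*a^3


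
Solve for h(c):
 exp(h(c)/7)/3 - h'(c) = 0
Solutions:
 h(c) = 7*log(-1/(C1 + c)) + 7*log(21)


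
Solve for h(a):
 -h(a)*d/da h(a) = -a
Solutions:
 h(a) = -sqrt(C1 + a^2)
 h(a) = sqrt(C1 + a^2)


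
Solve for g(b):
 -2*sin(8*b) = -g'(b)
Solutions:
 g(b) = C1 - cos(8*b)/4


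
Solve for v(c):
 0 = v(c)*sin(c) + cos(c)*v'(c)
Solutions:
 v(c) = C1*cos(c)


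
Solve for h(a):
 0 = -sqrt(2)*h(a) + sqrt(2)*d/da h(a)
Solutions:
 h(a) = C1*exp(a)


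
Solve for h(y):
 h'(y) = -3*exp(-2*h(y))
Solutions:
 h(y) = log(-sqrt(C1 - 6*y))
 h(y) = log(C1 - 6*y)/2


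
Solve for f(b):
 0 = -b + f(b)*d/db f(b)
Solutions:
 f(b) = -sqrt(C1 + b^2)
 f(b) = sqrt(C1 + b^2)


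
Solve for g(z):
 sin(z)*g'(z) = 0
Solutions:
 g(z) = C1


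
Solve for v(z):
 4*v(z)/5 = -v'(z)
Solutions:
 v(z) = C1*exp(-4*z/5)


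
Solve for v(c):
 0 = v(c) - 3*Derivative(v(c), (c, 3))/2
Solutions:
 v(c) = C3*exp(2^(1/3)*3^(2/3)*c/3) + (C1*sin(2^(1/3)*3^(1/6)*c/2) + C2*cos(2^(1/3)*3^(1/6)*c/2))*exp(-2^(1/3)*3^(2/3)*c/6)


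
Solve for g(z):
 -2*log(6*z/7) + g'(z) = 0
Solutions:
 g(z) = C1 + 2*z*log(z) - 2*z + z*log(36/49)


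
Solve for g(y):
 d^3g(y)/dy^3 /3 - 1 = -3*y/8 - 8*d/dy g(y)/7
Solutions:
 g(y) = C1 + C2*sin(2*sqrt(42)*y/7) + C3*cos(2*sqrt(42)*y/7) - 21*y^2/128 + 7*y/8


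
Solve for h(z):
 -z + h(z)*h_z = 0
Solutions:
 h(z) = -sqrt(C1 + z^2)
 h(z) = sqrt(C1 + z^2)


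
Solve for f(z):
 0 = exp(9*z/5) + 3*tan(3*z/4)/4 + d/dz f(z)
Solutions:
 f(z) = C1 - 5*exp(9*z/5)/9 + log(cos(3*z/4))


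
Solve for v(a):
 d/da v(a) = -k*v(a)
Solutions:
 v(a) = C1*exp(-a*k)


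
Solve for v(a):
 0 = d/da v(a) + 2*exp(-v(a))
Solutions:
 v(a) = log(C1 - 2*a)


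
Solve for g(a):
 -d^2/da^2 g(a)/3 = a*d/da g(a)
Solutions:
 g(a) = C1 + C2*erf(sqrt(6)*a/2)


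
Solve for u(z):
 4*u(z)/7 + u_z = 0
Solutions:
 u(z) = C1*exp(-4*z/7)


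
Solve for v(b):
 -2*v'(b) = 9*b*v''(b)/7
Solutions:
 v(b) = C1 + C2/b^(5/9)


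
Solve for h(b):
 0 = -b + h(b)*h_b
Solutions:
 h(b) = -sqrt(C1 + b^2)
 h(b) = sqrt(C1 + b^2)


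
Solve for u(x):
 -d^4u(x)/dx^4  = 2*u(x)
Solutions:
 u(x) = (C1*sin(2^(3/4)*x/2) + C2*cos(2^(3/4)*x/2))*exp(-2^(3/4)*x/2) + (C3*sin(2^(3/4)*x/2) + C4*cos(2^(3/4)*x/2))*exp(2^(3/4)*x/2)


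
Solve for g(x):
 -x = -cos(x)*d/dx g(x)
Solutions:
 g(x) = C1 + Integral(x/cos(x), x)


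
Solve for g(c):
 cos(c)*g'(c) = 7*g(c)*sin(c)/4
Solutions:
 g(c) = C1/cos(c)^(7/4)


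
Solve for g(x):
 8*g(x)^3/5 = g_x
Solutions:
 g(x) = -sqrt(10)*sqrt(-1/(C1 + 8*x))/2
 g(x) = sqrt(10)*sqrt(-1/(C1 + 8*x))/2


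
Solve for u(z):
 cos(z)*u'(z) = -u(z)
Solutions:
 u(z) = C1*sqrt(sin(z) - 1)/sqrt(sin(z) + 1)


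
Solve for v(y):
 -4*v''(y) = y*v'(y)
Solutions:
 v(y) = C1 + C2*erf(sqrt(2)*y/4)


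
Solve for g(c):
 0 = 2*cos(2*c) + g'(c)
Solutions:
 g(c) = C1 - sin(2*c)


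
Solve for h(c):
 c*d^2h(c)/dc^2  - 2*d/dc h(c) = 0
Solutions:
 h(c) = C1 + C2*c^3


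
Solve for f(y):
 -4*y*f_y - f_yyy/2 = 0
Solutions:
 f(y) = C1 + Integral(C2*airyai(-2*y) + C3*airybi(-2*y), y)


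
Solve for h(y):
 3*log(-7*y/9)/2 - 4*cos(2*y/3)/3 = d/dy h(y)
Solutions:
 h(y) = C1 + 3*y*log(-y)/2 - 3*y*log(3) - 3*y/2 + 3*y*log(7)/2 - 2*sin(2*y/3)


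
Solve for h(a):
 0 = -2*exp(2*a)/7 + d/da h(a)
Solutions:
 h(a) = C1 + exp(2*a)/7


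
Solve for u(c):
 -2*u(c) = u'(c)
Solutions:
 u(c) = C1*exp(-2*c)


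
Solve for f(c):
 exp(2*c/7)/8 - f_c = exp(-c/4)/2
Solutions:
 f(c) = C1 + 7*exp(2*c/7)/16 + 2*exp(-c/4)


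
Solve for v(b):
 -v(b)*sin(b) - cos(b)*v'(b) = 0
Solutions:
 v(b) = C1*cos(b)


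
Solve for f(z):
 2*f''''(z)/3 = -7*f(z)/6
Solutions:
 f(z) = (C1*sin(7^(1/4)*z/2) + C2*cos(7^(1/4)*z/2))*exp(-7^(1/4)*z/2) + (C3*sin(7^(1/4)*z/2) + C4*cos(7^(1/4)*z/2))*exp(7^(1/4)*z/2)


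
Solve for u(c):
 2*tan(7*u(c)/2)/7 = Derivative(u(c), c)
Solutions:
 u(c) = -2*asin(C1*exp(c))/7 + 2*pi/7
 u(c) = 2*asin(C1*exp(c))/7


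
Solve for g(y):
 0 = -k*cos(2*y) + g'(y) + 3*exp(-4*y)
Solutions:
 g(y) = C1 + k*sin(2*y)/2 + 3*exp(-4*y)/4


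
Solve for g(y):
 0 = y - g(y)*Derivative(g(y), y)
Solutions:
 g(y) = -sqrt(C1 + y^2)
 g(y) = sqrt(C1 + y^2)


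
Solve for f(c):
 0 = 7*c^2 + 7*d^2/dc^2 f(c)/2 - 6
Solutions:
 f(c) = C1 + C2*c - c^4/6 + 6*c^2/7


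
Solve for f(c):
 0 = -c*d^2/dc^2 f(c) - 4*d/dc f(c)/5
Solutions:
 f(c) = C1 + C2*c^(1/5)


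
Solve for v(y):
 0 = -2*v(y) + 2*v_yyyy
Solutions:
 v(y) = C1*exp(-y) + C2*exp(y) + C3*sin(y) + C4*cos(y)


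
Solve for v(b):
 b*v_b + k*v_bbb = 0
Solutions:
 v(b) = C1 + Integral(C2*airyai(b*(-1/k)^(1/3)) + C3*airybi(b*(-1/k)^(1/3)), b)


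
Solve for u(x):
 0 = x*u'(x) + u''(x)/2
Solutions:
 u(x) = C1 + C2*erf(x)


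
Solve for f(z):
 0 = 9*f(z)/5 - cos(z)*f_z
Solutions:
 f(z) = C1*(sin(z) + 1)^(9/10)/(sin(z) - 1)^(9/10)


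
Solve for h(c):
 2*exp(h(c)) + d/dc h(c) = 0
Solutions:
 h(c) = log(1/(C1 + 2*c))


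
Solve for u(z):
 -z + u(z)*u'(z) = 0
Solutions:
 u(z) = -sqrt(C1 + z^2)
 u(z) = sqrt(C1 + z^2)


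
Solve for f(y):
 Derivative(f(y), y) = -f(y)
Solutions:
 f(y) = C1*exp(-y)


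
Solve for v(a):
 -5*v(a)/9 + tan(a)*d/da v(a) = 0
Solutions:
 v(a) = C1*sin(a)^(5/9)


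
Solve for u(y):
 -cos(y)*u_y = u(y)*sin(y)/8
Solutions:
 u(y) = C1*cos(y)^(1/8)


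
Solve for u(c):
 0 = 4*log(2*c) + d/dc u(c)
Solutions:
 u(c) = C1 - 4*c*log(c) - c*log(16) + 4*c


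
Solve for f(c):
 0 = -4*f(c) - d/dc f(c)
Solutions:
 f(c) = C1*exp(-4*c)


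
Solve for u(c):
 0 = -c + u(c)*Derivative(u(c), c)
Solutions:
 u(c) = -sqrt(C1 + c^2)
 u(c) = sqrt(C1 + c^2)


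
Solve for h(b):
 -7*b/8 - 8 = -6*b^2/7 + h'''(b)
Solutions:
 h(b) = C1 + C2*b + C3*b^2 + b^5/70 - 7*b^4/192 - 4*b^3/3


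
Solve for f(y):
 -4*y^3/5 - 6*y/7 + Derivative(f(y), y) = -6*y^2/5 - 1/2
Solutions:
 f(y) = C1 + y^4/5 - 2*y^3/5 + 3*y^2/7 - y/2


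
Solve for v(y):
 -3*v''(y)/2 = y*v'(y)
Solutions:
 v(y) = C1 + C2*erf(sqrt(3)*y/3)


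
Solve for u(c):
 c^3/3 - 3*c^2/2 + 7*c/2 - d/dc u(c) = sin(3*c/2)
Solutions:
 u(c) = C1 + c^4/12 - c^3/2 + 7*c^2/4 + 2*cos(3*c/2)/3


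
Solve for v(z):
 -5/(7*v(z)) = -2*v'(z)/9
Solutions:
 v(z) = -sqrt(C1 + 315*z)/7
 v(z) = sqrt(C1 + 315*z)/7


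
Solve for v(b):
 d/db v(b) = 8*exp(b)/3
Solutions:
 v(b) = C1 + 8*exp(b)/3


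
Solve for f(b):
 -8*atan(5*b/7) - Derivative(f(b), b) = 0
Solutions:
 f(b) = C1 - 8*b*atan(5*b/7) + 28*log(25*b^2 + 49)/5


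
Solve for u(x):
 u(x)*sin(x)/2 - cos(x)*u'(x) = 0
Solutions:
 u(x) = C1/sqrt(cos(x))


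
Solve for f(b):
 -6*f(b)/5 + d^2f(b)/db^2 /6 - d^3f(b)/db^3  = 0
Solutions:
 f(b) = C1*exp(b*(5*5^(1/3)/(108*sqrt(26229) + 17491)^(1/3) + 10 + 5^(2/3)*(108*sqrt(26229) + 17491)^(1/3))/180)*sin(sqrt(3)*5^(1/3)*b*(-5^(1/3)*(108*sqrt(26229) + 17491)^(1/3) + 5/(108*sqrt(26229) + 17491)^(1/3))/180) + C2*exp(b*(5*5^(1/3)/(108*sqrt(26229) + 17491)^(1/3) + 10 + 5^(2/3)*(108*sqrt(26229) + 17491)^(1/3))/180)*cos(sqrt(3)*5^(1/3)*b*(-5^(1/3)*(108*sqrt(26229) + 17491)^(1/3) + 5/(108*sqrt(26229) + 17491)^(1/3))/180) + C3*exp(b*(-5^(2/3)*(108*sqrt(26229) + 17491)^(1/3) - 5*5^(1/3)/(108*sqrt(26229) + 17491)^(1/3) + 5)/90)


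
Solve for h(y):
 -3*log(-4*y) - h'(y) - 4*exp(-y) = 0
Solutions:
 h(y) = C1 - 3*y*log(-y) + 3*y*(1 - 2*log(2)) + 4*exp(-y)


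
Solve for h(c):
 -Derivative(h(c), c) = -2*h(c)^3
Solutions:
 h(c) = -sqrt(2)*sqrt(-1/(C1 + 2*c))/2
 h(c) = sqrt(2)*sqrt(-1/(C1 + 2*c))/2


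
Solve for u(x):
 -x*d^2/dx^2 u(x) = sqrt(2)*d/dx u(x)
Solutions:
 u(x) = C1 + C2*x^(1 - sqrt(2))


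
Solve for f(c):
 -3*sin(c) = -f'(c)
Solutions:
 f(c) = C1 - 3*cos(c)


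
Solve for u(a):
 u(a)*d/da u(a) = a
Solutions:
 u(a) = -sqrt(C1 + a^2)
 u(a) = sqrt(C1 + a^2)


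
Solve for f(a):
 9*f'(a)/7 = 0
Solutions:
 f(a) = C1


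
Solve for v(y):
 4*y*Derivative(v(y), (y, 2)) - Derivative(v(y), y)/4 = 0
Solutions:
 v(y) = C1 + C2*y^(17/16)


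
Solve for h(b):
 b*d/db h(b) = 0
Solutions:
 h(b) = C1


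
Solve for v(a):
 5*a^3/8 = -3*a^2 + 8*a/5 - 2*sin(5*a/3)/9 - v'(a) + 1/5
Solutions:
 v(a) = C1 - 5*a^4/32 - a^3 + 4*a^2/5 + a/5 + 2*cos(5*a/3)/15


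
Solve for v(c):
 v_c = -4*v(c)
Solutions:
 v(c) = C1*exp(-4*c)


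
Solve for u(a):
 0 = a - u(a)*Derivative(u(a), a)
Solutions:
 u(a) = -sqrt(C1 + a^2)
 u(a) = sqrt(C1 + a^2)


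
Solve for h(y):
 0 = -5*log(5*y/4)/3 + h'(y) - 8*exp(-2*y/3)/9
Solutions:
 h(y) = C1 + 5*y*log(y)/3 + 5*y*(-2*log(2) - 1 + log(5))/3 - 4*exp(-2*y/3)/3


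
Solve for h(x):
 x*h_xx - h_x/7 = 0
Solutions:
 h(x) = C1 + C2*x^(8/7)


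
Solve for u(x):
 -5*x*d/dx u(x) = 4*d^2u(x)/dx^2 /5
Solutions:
 u(x) = C1 + C2*erf(5*sqrt(2)*x/4)


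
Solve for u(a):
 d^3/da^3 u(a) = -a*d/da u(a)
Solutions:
 u(a) = C1 + Integral(C2*airyai(-a) + C3*airybi(-a), a)


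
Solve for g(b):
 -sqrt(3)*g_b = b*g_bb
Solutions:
 g(b) = C1 + C2*b^(1 - sqrt(3))


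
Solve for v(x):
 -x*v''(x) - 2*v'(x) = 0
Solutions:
 v(x) = C1 + C2/x


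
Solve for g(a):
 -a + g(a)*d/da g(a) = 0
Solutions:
 g(a) = -sqrt(C1 + a^2)
 g(a) = sqrt(C1 + a^2)


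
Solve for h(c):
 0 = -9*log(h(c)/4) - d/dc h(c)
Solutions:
 -Integral(1/(-log(_y) + 2*log(2)), (_y, h(c)))/9 = C1 - c


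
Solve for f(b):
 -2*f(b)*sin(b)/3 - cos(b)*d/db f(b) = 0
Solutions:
 f(b) = C1*cos(b)^(2/3)


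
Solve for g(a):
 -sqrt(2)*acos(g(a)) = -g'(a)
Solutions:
 Integral(1/acos(_y), (_y, g(a))) = C1 + sqrt(2)*a


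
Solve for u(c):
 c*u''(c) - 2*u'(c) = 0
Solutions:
 u(c) = C1 + C2*c^3


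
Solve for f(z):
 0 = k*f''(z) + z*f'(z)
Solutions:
 f(z) = C1 + C2*sqrt(k)*erf(sqrt(2)*z*sqrt(1/k)/2)


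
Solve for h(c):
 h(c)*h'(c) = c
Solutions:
 h(c) = -sqrt(C1 + c^2)
 h(c) = sqrt(C1 + c^2)


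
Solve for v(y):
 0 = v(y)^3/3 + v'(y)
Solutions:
 v(y) = -sqrt(6)*sqrt(-1/(C1 - y))/2
 v(y) = sqrt(6)*sqrt(-1/(C1 - y))/2


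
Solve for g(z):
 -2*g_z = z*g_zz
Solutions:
 g(z) = C1 + C2/z


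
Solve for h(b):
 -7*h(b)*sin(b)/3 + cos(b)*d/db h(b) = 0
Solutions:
 h(b) = C1/cos(b)^(7/3)


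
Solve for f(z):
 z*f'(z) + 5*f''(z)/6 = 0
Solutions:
 f(z) = C1 + C2*erf(sqrt(15)*z/5)


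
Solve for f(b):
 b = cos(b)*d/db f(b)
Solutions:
 f(b) = C1 + Integral(b/cos(b), b)


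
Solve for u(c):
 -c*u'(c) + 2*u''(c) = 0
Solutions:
 u(c) = C1 + C2*erfi(c/2)


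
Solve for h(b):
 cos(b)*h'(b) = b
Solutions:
 h(b) = C1 + Integral(b/cos(b), b)


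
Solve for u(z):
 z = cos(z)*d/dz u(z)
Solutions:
 u(z) = C1 + Integral(z/cos(z), z)


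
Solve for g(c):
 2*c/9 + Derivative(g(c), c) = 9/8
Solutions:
 g(c) = C1 - c^2/9 + 9*c/8


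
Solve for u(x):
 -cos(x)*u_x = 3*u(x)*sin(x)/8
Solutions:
 u(x) = C1*cos(x)^(3/8)


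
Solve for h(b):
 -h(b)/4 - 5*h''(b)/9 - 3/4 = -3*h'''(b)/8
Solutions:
 h(b) = C1*exp(b*(-(243*sqrt(915441) + 241147)^(1/3) - 1600/(243*sqrt(915441) + 241147)^(1/3) + 80)/162)*sin(sqrt(3)*b*(-(243*sqrt(915441) + 241147)^(1/3) + 1600/(243*sqrt(915441) + 241147)^(1/3))/162) + C2*exp(b*(-(243*sqrt(915441) + 241147)^(1/3) - 1600/(243*sqrt(915441) + 241147)^(1/3) + 80)/162)*cos(sqrt(3)*b*(-(243*sqrt(915441) + 241147)^(1/3) + 1600/(243*sqrt(915441) + 241147)^(1/3))/162) + C3*exp(b*(1600/(243*sqrt(915441) + 241147)^(1/3) + 40 + (243*sqrt(915441) + 241147)^(1/3))/81) - 3


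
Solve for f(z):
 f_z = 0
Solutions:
 f(z) = C1


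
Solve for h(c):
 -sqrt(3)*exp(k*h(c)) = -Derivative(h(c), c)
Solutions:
 h(c) = Piecewise((log(-1/(C1*k + sqrt(3)*c*k))/k, Ne(k, 0)), (nan, True))
 h(c) = Piecewise((C1 + sqrt(3)*c, Eq(k, 0)), (nan, True))


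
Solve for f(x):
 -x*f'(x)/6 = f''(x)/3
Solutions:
 f(x) = C1 + C2*erf(x/2)


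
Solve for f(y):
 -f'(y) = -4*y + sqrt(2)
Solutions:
 f(y) = C1 + 2*y^2 - sqrt(2)*y


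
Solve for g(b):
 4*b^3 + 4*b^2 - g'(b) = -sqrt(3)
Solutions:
 g(b) = C1 + b^4 + 4*b^3/3 + sqrt(3)*b


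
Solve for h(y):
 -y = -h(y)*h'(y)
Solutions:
 h(y) = -sqrt(C1 + y^2)
 h(y) = sqrt(C1 + y^2)


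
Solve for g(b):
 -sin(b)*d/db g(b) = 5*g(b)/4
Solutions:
 g(b) = C1*(cos(b) + 1)^(5/8)/(cos(b) - 1)^(5/8)


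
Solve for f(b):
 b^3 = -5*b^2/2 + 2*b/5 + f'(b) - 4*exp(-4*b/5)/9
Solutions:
 f(b) = C1 + b^4/4 + 5*b^3/6 - b^2/5 - 5*exp(-4*b/5)/9


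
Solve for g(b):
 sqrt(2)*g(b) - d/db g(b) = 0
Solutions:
 g(b) = C1*exp(sqrt(2)*b)


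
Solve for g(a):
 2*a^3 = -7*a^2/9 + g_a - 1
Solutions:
 g(a) = C1 + a^4/2 + 7*a^3/27 + a


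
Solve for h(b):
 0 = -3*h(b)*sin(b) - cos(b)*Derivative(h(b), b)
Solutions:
 h(b) = C1*cos(b)^3


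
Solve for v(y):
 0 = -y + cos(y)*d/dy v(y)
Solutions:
 v(y) = C1 + Integral(y/cos(y), y)


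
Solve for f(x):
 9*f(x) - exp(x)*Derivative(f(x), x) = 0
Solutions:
 f(x) = C1*exp(-9*exp(-x))


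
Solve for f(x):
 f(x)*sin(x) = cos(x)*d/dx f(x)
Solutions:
 f(x) = C1/cos(x)


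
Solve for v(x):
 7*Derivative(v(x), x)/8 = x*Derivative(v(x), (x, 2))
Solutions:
 v(x) = C1 + C2*x^(15/8)


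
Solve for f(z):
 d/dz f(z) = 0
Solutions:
 f(z) = C1


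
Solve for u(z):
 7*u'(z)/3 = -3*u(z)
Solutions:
 u(z) = C1*exp(-9*z/7)


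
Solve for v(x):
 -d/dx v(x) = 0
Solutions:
 v(x) = C1


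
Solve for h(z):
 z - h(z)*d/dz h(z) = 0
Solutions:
 h(z) = -sqrt(C1 + z^2)
 h(z) = sqrt(C1 + z^2)


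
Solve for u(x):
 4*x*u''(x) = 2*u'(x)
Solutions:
 u(x) = C1 + C2*x^(3/2)


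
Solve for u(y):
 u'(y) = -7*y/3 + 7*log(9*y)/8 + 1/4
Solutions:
 u(y) = C1 - 7*y^2/6 + 7*y*log(y)/8 - 5*y/8 + 7*y*log(3)/4


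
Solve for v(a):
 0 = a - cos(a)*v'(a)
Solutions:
 v(a) = C1 + Integral(a/cos(a), a)


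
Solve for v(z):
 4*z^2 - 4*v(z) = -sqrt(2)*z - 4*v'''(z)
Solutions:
 v(z) = C3*exp(z) + z^2 + sqrt(2)*z/4 + (C1*sin(sqrt(3)*z/2) + C2*cos(sqrt(3)*z/2))*exp(-z/2)


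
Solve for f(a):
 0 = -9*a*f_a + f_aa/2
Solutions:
 f(a) = C1 + C2*erfi(3*a)


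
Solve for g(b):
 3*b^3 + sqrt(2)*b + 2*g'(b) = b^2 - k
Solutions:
 g(b) = C1 - 3*b^4/8 + b^3/6 - sqrt(2)*b^2/4 - b*k/2


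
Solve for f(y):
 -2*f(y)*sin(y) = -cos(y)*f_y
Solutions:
 f(y) = C1/cos(y)^2


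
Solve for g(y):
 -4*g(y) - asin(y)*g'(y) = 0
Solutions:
 g(y) = C1*exp(-4*Integral(1/asin(y), y))


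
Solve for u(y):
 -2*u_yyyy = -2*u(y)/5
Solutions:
 u(y) = C1*exp(-5^(3/4)*y/5) + C2*exp(5^(3/4)*y/5) + C3*sin(5^(3/4)*y/5) + C4*cos(5^(3/4)*y/5)


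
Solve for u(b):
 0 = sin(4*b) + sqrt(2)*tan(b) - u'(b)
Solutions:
 u(b) = C1 - sqrt(2)*log(cos(b)) - cos(4*b)/4


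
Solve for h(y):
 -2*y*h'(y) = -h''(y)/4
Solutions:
 h(y) = C1 + C2*erfi(2*y)


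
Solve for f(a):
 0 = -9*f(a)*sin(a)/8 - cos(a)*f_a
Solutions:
 f(a) = C1*cos(a)^(9/8)


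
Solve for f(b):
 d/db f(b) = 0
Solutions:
 f(b) = C1


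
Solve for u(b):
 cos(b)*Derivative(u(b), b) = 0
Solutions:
 u(b) = C1


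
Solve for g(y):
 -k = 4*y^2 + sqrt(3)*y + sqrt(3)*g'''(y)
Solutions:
 g(y) = C1 + C2*y + C3*y^2 - sqrt(3)*k*y^3/18 - sqrt(3)*y^5/45 - y^4/24


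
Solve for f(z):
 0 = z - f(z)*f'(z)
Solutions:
 f(z) = -sqrt(C1 + z^2)
 f(z) = sqrt(C1 + z^2)


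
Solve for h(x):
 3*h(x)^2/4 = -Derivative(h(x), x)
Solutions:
 h(x) = 4/(C1 + 3*x)


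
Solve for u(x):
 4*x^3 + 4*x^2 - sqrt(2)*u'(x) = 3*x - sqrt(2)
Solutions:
 u(x) = C1 + sqrt(2)*x^4/2 + 2*sqrt(2)*x^3/3 - 3*sqrt(2)*x^2/4 + x


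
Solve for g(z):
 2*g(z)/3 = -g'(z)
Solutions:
 g(z) = C1*exp(-2*z/3)


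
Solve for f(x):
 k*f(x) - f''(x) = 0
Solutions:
 f(x) = C1*exp(-sqrt(k)*x) + C2*exp(sqrt(k)*x)


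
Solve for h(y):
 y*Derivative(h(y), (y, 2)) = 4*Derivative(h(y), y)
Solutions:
 h(y) = C1 + C2*y^5


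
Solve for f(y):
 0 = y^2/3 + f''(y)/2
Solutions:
 f(y) = C1 + C2*y - y^4/18


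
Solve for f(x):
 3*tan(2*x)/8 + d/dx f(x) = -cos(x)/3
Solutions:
 f(x) = C1 + 3*log(cos(2*x))/16 - sin(x)/3


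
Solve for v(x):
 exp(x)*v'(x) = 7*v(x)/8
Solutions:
 v(x) = C1*exp(-7*exp(-x)/8)


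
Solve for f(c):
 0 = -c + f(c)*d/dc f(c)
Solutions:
 f(c) = -sqrt(C1 + c^2)
 f(c) = sqrt(C1 + c^2)


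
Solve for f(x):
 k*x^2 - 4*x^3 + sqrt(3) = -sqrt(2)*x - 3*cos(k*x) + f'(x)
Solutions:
 f(x) = C1 + k*x^3/3 - x^4 + sqrt(2)*x^2/2 + sqrt(3)*x + 3*sin(k*x)/k


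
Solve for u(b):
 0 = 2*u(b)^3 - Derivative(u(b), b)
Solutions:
 u(b) = -sqrt(2)*sqrt(-1/(C1 + 2*b))/2
 u(b) = sqrt(2)*sqrt(-1/(C1 + 2*b))/2


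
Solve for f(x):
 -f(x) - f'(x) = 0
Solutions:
 f(x) = C1*exp(-x)


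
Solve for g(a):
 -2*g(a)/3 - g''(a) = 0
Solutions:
 g(a) = C1*sin(sqrt(6)*a/3) + C2*cos(sqrt(6)*a/3)


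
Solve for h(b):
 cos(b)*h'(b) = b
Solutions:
 h(b) = C1 + Integral(b/cos(b), b)


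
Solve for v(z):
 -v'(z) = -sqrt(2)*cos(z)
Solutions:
 v(z) = C1 + sqrt(2)*sin(z)


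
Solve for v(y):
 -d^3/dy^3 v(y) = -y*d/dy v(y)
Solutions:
 v(y) = C1 + Integral(C2*airyai(y) + C3*airybi(y), y)


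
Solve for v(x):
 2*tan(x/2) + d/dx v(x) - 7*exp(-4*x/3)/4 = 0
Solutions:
 v(x) = C1 - 2*log(tan(x/2)^2 + 1) - 21*exp(-4*x/3)/16


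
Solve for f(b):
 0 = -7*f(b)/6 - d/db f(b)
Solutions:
 f(b) = C1*exp(-7*b/6)


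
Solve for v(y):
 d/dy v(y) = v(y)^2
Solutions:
 v(y) = -1/(C1 + y)


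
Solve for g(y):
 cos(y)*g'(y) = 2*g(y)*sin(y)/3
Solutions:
 g(y) = C1/cos(y)^(2/3)


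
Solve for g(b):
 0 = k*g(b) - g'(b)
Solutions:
 g(b) = C1*exp(b*k)


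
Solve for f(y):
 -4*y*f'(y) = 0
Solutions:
 f(y) = C1


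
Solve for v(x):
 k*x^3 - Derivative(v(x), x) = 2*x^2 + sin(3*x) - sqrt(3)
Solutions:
 v(x) = C1 + k*x^4/4 - 2*x^3/3 + sqrt(3)*x + cos(3*x)/3


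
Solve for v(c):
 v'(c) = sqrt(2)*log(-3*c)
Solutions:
 v(c) = C1 + sqrt(2)*c*log(-c) + sqrt(2)*c*(-1 + log(3))


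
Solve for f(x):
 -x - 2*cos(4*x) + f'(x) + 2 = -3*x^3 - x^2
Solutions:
 f(x) = C1 - 3*x^4/4 - x^3/3 + x^2/2 - 2*x + sin(4*x)/2


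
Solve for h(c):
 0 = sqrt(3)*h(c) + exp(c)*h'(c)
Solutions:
 h(c) = C1*exp(sqrt(3)*exp(-c))


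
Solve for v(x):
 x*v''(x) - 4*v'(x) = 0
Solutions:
 v(x) = C1 + C2*x^5
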